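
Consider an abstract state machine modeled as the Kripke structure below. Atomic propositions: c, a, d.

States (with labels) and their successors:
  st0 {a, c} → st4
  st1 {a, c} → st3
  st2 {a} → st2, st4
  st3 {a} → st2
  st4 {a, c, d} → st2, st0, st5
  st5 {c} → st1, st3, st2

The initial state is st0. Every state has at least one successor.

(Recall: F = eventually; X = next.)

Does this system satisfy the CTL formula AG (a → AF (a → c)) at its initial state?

States satisfying a → AF (a → c): {st0, st1, st4, st5}.
States satisfying AG (a → AF (a → c)): ∅.
st2 is reachable from st0 and violates a → AF (a → c), so AG fails at st0.
st0 ∉ Sat(AG (a → AF (a → c))).

Violated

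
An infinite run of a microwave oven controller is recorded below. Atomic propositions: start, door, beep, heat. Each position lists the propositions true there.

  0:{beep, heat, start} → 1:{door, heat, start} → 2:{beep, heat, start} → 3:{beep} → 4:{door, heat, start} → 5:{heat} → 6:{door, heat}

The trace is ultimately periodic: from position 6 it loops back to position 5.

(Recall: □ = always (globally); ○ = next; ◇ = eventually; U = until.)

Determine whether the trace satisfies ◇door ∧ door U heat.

door holds at position 1, which is reachable from 0, so ◇door holds.
Walking from position 0: heat first holds at position 0, and door holds at every earlier position along the way, so door U heat holds.
At position 0: ◇door is true; door U heat is true; so ◇door ∧ door U heat is true.

Satisfied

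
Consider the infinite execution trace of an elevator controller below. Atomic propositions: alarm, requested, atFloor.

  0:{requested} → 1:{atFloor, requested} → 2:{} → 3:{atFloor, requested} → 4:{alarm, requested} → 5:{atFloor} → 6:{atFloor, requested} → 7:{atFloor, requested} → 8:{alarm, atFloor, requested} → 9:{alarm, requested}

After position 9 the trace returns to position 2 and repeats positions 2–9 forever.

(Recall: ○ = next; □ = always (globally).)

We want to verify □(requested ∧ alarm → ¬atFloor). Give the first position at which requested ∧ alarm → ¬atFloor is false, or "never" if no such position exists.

8

Check requested ∧ alarm → ¬atFloor at each position in order: 0 ✓, 1 ✓, 2 ✓, 3 ✓, 4 ✓, 5 ✓, 6 ✓, 7 ✓.
At position 8 the labels are {alarm, atFloor, requested}, so requested ∧ alarm → ¬atFloor is false there. This is the first violation.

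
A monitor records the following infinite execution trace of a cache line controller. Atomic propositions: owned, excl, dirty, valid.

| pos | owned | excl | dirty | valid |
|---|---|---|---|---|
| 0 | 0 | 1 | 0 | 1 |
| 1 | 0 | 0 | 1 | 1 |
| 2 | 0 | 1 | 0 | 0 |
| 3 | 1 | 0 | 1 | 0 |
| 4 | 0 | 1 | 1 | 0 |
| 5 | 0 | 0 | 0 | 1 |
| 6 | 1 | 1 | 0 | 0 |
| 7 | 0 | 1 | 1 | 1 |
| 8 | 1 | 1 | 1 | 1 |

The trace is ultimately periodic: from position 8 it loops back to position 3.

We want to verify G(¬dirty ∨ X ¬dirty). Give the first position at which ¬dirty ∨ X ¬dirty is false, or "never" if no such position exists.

3

Check ¬dirty ∨ X ¬dirty at each position in order: 0 ✓, 1 ✓, 2 ✓.
At position 3 the labels are {dirty, owned} and the next position 4 has {dirty, excl}, so ¬dirty ∨ X ¬dirty is false there. This is the first violation.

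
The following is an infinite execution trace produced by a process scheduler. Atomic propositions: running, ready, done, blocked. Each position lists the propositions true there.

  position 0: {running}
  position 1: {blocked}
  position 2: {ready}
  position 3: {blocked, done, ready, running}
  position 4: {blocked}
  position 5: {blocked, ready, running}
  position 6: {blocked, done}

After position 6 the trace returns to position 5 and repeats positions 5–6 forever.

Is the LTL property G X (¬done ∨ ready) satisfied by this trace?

Does not hold

X (¬done ∨ ready) must hold at every position from 0 onward. It fails at position 5, so G X (¬done ∨ ready) is false.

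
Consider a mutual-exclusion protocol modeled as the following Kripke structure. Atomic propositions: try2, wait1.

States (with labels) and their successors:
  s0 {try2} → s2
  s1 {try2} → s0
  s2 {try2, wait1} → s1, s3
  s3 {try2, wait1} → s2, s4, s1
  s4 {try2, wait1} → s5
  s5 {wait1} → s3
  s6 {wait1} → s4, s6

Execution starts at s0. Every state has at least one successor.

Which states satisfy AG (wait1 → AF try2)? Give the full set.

States satisfying wait1 → AF try2: {s0, s1, s2, s3, s4, s5}.
States satisfying AG (wait1 → AF try2): {s0, s1, s2, s3, s4, s5}.

{s0, s1, s2, s3, s4, s5}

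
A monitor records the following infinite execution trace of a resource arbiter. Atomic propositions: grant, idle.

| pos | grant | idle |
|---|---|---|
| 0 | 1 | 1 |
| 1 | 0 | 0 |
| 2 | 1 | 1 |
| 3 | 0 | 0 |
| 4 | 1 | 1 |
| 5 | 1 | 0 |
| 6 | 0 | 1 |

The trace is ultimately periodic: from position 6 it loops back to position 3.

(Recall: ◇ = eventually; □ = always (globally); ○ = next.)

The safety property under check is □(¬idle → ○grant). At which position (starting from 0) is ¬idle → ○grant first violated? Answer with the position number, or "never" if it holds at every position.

Check ¬idle → ○grant at each position in order: 0 ✓, 1 ✓, 2 ✓, 3 ✓, 4 ✓.
At position 5 the labels are {grant} and the next position 6 has {idle}, so ¬idle → ○grant is false there. This is the first violation.

5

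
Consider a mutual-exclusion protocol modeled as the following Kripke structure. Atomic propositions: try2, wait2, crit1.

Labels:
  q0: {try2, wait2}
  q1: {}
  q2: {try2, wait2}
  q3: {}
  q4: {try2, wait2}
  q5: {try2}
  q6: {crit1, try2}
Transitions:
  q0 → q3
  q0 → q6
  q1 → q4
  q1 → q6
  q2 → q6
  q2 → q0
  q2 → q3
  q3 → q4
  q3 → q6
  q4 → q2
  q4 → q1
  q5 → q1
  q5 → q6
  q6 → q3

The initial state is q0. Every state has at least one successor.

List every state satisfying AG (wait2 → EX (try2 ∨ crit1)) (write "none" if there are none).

{q0, q1, q2, q3, q4, q5, q6}

States satisfying wait2 → EX (try2 ∨ crit1): {q0, q1, q2, q3, q4, q5, q6}.
States satisfying AG (wait2 → EX (try2 ∨ crit1)): {q0, q1, q2, q3, q4, q5, q6}.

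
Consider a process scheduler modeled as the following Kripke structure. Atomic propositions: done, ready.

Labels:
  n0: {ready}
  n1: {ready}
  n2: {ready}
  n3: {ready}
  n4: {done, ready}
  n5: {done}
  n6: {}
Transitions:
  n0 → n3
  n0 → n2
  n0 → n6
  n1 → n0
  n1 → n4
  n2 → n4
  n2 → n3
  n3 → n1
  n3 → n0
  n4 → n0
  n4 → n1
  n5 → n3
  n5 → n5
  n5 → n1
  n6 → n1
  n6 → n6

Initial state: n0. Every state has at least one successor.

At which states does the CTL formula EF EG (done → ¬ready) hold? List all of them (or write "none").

{n0, n1, n2, n3, n4, n5, n6}

States satisfying EG (done → ¬ready): {n0, n1, n2, n3, n5, n6}.
States satisfying EF EG (done → ¬ready): {n0, n1, n2, n3, n4, n5, n6}.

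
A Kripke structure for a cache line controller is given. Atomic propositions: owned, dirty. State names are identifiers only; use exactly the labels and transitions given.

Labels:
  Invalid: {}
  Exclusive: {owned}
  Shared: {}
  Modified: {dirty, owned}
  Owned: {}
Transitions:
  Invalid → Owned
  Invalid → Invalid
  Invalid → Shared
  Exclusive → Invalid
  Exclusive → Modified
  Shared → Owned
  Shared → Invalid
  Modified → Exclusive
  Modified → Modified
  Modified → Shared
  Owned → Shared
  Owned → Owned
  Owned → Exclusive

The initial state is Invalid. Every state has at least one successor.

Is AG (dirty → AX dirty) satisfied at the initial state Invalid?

States satisfying dirty → AX dirty: {Invalid, Exclusive, Shared, Owned}.
States satisfying AG (dirty → AX dirty): ∅.
Modified is reachable from Invalid and violates dirty → AX dirty, so AG fails at Invalid.
Invalid ∉ Sat(AG (dirty → AX dirty)).

No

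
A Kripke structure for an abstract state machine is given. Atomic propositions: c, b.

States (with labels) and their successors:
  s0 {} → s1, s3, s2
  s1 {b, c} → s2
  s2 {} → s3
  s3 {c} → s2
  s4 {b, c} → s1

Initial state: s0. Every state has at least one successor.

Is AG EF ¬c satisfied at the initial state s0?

Satisfied

States satisfying EF ¬c: {s0, s1, s2, s3, s4}.
States satisfying AG EF ¬c: {s0, s1, s2, s3, s4}.
Every state reachable from s0 satisfies EF ¬c.
s0 ∈ Sat(AG EF ¬c).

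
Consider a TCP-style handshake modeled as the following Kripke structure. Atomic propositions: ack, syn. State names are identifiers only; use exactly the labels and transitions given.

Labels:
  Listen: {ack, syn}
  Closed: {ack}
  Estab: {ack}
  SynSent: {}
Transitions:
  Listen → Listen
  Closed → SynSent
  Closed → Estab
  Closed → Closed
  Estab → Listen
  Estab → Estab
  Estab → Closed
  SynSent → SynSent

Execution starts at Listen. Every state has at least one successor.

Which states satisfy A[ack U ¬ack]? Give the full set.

States satisfying ack: {Listen, Closed, Estab}.
States satisfying ¬ack: {SynSent}.
States satisfying A[ack U ¬ack]: {SynSent}.

{SynSent}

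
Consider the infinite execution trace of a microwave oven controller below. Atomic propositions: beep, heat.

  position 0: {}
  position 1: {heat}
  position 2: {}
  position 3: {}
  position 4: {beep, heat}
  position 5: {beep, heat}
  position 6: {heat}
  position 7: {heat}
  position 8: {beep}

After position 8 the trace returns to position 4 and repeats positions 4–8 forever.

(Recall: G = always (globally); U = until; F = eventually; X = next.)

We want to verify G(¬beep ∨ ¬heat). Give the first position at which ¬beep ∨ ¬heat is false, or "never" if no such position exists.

4

Check ¬beep ∨ ¬heat at each position in order: 0 ✓, 1 ✓, 2 ✓, 3 ✓.
At position 4 the labels are {beep, heat}, so ¬beep ∨ ¬heat is false there. This is the first violation.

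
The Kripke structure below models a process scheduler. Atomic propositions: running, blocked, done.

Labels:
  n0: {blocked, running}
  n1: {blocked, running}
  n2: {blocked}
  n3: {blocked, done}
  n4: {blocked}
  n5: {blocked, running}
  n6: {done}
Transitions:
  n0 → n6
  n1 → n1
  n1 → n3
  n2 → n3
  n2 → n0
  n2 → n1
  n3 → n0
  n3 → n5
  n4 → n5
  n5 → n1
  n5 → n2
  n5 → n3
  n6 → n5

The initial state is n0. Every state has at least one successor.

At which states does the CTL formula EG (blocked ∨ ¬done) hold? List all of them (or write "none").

States satisfying blocked ∨ ¬done: {n0, n1, n2, n3, n4, n5}.
States satisfying EG (blocked ∨ ¬done): {n1, n2, n3, n4, n5}.

{n1, n2, n3, n4, n5}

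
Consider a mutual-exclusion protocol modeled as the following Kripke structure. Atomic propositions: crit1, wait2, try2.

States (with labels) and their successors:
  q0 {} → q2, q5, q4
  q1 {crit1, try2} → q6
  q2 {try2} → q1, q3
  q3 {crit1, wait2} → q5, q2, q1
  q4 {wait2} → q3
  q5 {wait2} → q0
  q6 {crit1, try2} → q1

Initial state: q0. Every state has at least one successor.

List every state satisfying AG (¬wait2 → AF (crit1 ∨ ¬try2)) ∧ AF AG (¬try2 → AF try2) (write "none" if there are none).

States satisfying ¬wait2 → AF (crit1 ∨ ¬try2): {q0, q1, q2, q3, q4, q5, q6}.
States satisfying AG (¬wait2 → AF (crit1 ∨ ¬try2)): {q0, q1, q2, q3, q4, q5, q6}.
States satisfying AG (¬try2 → AF try2): {q1, q6}.
States satisfying AF AG (¬try2 → AF try2): {q1, q6}.
States satisfying AG (¬wait2 → AF (crit1 ∨ ¬try2)) ∧ AF AG (¬try2 → AF try2): {q1, q6}.

{q1, q6}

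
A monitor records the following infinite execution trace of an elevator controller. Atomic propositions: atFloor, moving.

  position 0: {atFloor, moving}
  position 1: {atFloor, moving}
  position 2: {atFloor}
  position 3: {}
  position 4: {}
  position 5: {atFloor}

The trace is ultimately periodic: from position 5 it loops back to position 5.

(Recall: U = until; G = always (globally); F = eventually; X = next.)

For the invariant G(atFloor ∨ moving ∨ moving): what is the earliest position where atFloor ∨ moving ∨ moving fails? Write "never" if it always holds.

3

Check atFloor ∨ moving ∨ moving at each position in order: 0 ✓, 1 ✓, 2 ✓.
At position 3 the labels are {}, so atFloor ∨ moving ∨ moving is false there. This is the first violation.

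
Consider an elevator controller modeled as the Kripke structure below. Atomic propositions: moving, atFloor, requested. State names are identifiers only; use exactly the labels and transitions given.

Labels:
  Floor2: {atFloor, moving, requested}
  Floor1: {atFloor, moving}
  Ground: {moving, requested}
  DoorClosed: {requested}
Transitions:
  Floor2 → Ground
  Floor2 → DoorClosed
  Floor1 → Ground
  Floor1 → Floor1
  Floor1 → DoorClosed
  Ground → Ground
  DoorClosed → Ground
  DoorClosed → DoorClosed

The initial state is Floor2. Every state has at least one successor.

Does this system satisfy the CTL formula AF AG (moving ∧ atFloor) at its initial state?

Does not hold

States satisfying AG (moving ∧ atFloor): ∅.
States satisfying AF AG (moving ∧ atFloor): ∅.
There is a path from Floor2 along which AG (moving ∧ atFloor) never holds.
Floor2 ∉ Sat(AF AG (moving ∧ atFloor)).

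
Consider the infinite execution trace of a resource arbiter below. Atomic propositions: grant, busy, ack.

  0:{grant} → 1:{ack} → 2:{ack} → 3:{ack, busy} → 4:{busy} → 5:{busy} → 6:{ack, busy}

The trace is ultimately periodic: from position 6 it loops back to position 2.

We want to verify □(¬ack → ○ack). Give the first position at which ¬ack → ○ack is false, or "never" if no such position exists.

4

Check ¬ack → ○ack at each position in order: 0 ✓, 1 ✓, 2 ✓, 3 ✓.
At position 4 the labels are {busy} and the next position 5 has {busy}, so ¬ack → ○ack is false there. This is the first violation.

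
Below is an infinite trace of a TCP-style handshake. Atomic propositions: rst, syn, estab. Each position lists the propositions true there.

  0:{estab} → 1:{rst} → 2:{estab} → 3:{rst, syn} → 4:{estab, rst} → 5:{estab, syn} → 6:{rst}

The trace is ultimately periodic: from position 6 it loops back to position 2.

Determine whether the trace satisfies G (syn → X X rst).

No

syn → X X rst must hold at every position from 0 onward. It fails at position 3, so G (syn → X X rst) is false.
Positions where syn holds: 3, 5.
Check X X rst at each: 3→fails, 5→fails.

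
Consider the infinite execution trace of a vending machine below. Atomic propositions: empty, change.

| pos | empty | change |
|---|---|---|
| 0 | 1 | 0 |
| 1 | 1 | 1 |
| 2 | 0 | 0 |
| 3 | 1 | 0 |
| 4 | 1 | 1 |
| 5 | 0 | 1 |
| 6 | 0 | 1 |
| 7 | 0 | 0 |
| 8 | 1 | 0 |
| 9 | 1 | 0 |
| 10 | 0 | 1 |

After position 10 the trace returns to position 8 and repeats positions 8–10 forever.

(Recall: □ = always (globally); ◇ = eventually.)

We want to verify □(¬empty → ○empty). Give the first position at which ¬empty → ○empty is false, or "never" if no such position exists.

5

Check ¬empty → ○empty at each position in order: 0 ✓, 1 ✓, 2 ✓, 3 ✓, 4 ✓.
At position 5 the labels are {change} and the next position 6 has {change}, so ¬empty → ○empty is false there. This is the first violation.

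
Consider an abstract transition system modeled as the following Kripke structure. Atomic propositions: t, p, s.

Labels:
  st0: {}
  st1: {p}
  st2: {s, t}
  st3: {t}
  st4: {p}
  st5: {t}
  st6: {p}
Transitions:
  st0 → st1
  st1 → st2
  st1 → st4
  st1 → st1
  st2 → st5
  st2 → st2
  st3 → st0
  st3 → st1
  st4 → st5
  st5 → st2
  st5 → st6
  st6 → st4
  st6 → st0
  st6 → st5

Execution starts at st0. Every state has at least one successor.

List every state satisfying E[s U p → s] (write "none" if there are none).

States satisfying s: {st2}.
States satisfying p → s: {st0, st2, st3, st5}.
States satisfying E[s U p → s]: {st0, st2, st3, st5}.

{st0, st2, st3, st5}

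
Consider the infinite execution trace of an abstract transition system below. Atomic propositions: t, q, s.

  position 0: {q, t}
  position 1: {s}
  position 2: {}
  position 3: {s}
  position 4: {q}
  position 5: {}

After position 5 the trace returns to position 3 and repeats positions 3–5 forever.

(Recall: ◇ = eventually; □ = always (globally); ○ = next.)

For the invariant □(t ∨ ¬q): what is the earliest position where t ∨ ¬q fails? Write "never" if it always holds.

4

Check t ∨ ¬q at each position in order: 0 ✓, 1 ✓, 2 ✓, 3 ✓.
At position 4 the labels are {q}, so t ∨ ¬q is false there. This is the first violation.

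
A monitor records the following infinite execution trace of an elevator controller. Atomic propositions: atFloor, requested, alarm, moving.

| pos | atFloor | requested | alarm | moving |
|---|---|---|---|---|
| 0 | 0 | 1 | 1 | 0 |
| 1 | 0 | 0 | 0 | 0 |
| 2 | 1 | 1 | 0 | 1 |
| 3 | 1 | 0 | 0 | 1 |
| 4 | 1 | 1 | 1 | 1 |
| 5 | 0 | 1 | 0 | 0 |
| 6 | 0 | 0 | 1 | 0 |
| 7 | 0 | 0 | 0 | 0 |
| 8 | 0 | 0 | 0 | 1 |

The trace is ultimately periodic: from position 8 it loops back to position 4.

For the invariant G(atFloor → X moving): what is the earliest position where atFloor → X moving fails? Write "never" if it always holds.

4

Check atFloor → X moving at each position in order: 0 ✓, 1 ✓, 2 ✓, 3 ✓.
At position 4 the labels are {alarm, atFloor, moving, requested} and the next position 5 has {requested}, so atFloor → X moving is false there. This is the first violation.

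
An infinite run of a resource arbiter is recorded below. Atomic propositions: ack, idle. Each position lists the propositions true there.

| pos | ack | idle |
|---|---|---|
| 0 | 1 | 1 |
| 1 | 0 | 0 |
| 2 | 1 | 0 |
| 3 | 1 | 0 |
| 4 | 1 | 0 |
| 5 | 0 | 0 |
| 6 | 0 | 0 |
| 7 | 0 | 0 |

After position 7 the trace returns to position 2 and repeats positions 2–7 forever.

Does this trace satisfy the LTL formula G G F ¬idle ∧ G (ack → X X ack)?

No

G F ¬idle holds at every position 0..7, and those are all positions ever visited, so G G F ¬idle holds.
ack → X X ack must hold at every position from 0 onward. It fails at position 3, so G (ack → X X ack) is false.
Positions where ack holds: 0, 2, 3, 4.
Check X X ack at each: 0→ok, 2→ok, 3→fails, 4→fails.
At position 0: G G F ¬idle is true; G (ack → X X ack) is false; so G G F ¬idle ∧ G (ack → X X ack) is false.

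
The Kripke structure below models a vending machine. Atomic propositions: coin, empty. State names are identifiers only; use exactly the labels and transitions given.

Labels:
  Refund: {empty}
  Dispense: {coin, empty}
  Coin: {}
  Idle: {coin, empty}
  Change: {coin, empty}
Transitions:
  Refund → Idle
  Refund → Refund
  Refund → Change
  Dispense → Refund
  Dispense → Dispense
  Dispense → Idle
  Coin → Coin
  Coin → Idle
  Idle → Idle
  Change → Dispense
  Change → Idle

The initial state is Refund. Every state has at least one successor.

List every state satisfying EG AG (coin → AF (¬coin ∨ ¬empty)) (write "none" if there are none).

States satisfying AG (coin → AF (¬coin ∨ ¬empty)): ∅.
States satisfying EG AG (coin → AF (¬coin ∨ ¬empty)): ∅.

none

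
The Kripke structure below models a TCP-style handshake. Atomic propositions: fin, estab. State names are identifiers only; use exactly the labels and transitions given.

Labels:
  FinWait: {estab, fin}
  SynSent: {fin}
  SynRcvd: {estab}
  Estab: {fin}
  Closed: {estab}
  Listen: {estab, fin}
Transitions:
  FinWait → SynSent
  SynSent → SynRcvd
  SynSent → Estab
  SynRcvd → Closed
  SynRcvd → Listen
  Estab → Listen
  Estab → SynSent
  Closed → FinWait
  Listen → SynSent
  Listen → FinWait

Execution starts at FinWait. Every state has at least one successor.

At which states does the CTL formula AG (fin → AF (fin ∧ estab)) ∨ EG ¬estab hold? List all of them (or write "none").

States satisfying fin → AF (fin ∧ estab): {FinWait, SynRcvd, Closed, Listen}.
States satisfying AG (fin → AF (fin ∧ estab)): ∅.
States satisfying ¬estab: {SynSent, Estab}.
States satisfying EG ¬estab: {SynSent, Estab}.
States satisfying AG (fin → AF (fin ∧ estab)) ∨ EG ¬estab: {SynSent, Estab}.

{SynSent, Estab}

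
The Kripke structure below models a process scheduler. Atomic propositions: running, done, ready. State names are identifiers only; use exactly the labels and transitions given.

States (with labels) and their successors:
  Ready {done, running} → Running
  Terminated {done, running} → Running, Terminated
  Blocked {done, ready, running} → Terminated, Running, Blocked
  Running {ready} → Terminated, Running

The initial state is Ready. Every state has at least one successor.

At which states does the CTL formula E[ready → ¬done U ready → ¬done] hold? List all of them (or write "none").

States satisfying ready → ¬done: {Ready, Terminated, Running}.
States satisfying E[ready → ¬done U ready → ¬done]: {Ready, Terminated, Running}.

{Ready, Terminated, Running}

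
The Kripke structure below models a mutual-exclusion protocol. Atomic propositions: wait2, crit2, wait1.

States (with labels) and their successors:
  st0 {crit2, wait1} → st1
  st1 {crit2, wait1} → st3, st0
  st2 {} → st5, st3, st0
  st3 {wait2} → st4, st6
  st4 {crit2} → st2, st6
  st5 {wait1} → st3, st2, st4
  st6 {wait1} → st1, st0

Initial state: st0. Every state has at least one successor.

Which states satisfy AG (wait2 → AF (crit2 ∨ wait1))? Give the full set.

{st0, st1, st2, st3, st4, st5, st6}

States satisfying wait2 → AF (crit2 ∨ wait1): {st0, st1, st2, st3, st4, st5, st6}.
States satisfying AG (wait2 → AF (crit2 ∨ wait1)): {st0, st1, st2, st3, st4, st5, st6}.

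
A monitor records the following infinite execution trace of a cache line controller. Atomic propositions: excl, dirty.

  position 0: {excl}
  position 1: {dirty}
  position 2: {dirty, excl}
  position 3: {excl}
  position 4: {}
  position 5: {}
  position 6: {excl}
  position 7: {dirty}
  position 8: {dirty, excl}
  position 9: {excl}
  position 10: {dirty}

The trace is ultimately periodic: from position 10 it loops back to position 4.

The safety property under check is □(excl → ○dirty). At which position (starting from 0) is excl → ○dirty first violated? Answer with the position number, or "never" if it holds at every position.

Check excl → ○dirty at each position in order: 0 ✓, 1 ✓.
At position 2 the labels are {dirty, excl} and the next position 3 has {excl}, so excl → ○dirty is false there. This is the first violation.

2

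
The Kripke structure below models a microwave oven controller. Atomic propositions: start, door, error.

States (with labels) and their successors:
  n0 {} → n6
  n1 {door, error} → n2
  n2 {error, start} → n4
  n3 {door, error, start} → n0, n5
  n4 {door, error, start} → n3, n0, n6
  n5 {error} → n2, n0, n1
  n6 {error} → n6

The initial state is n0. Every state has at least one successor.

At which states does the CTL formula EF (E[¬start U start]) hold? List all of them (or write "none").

States satisfying E[¬start U start]: {n1, n2, n3, n4, n5}.
States satisfying EF (E[¬start U start]): {n1, n2, n3, n4, n5}.

{n1, n2, n3, n4, n5}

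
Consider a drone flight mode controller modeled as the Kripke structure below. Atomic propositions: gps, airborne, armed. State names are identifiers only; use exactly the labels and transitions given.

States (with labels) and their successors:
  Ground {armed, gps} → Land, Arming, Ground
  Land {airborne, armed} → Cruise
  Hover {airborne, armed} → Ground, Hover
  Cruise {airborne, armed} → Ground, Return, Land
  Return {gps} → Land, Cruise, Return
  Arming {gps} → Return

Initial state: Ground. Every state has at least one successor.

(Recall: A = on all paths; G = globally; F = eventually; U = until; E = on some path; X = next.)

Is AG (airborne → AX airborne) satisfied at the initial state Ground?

Violated

States satisfying airborne → AX airborne: {Ground, Land, Return, Arming}.
States satisfying AG (airborne → AX airborne): ∅.
Cruise is reachable from Ground and violates airborne → AX airborne, so AG fails at Ground.
Ground ∉ Sat(AG (airborne → AX airborne)).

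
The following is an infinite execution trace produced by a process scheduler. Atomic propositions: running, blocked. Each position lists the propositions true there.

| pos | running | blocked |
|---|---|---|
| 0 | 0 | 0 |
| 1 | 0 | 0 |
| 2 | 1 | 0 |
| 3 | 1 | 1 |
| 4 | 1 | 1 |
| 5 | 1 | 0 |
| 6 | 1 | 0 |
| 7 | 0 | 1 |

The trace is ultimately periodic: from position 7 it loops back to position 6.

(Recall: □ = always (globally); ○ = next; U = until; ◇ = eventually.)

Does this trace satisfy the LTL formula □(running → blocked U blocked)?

No

running → blocked U blocked must hold at every position from 0 onward. It fails at position 2, so □(running → blocked U blocked) is false.
Positions where running holds: 2, 3, 4, 5, 6.
Check blocked U blocked at each: 2→fails, 3→ok, 4→ok, 5→fails, 6→fails.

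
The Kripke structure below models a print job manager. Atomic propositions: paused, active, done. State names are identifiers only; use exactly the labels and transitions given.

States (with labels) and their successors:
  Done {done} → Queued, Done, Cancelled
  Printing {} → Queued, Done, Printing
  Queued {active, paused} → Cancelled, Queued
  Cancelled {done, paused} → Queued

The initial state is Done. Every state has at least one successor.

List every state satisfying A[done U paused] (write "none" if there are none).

{Queued, Cancelled}

States satisfying done: {Done, Cancelled}.
States satisfying paused: {Queued, Cancelled}.
States satisfying A[done U paused]: {Queued, Cancelled}.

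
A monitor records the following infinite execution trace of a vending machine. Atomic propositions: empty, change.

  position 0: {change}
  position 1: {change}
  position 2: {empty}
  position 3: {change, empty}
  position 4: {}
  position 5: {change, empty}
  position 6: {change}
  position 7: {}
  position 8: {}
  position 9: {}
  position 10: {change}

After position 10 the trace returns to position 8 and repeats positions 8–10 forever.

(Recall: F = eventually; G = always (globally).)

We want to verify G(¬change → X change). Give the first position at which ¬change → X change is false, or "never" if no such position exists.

Check ¬change → X change at each position in order: 0 ✓, 1 ✓, 2 ✓, 3 ✓, 4 ✓, 5 ✓, 6 ✓.
At position 7 the labels are {} and the next position 8 has {}, so ¬change → X change is false there. This is the first violation.

7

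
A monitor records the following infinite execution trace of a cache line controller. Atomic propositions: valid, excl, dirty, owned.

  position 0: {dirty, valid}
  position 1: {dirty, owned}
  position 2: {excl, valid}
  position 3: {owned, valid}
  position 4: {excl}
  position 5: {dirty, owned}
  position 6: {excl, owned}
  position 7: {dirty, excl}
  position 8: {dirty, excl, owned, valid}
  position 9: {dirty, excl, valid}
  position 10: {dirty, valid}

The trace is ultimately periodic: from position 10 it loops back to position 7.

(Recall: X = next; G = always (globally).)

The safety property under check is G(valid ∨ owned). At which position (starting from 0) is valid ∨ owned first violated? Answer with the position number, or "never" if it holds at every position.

4

Check valid ∨ owned at each position in order: 0 ✓, 1 ✓, 2 ✓, 3 ✓.
At position 4 the labels are {excl}, so valid ∨ owned is false there. This is the first violation.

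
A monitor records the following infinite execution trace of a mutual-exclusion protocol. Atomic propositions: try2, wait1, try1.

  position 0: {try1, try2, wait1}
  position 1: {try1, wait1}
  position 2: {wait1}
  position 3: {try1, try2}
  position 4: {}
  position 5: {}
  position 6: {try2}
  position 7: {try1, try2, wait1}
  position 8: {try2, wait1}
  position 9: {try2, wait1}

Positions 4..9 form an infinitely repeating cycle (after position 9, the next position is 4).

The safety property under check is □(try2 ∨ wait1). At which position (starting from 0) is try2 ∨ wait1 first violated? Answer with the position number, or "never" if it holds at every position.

Check try2 ∨ wait1 at each position in order: 0 ✓, 1 ✓, 2 ✓, 3 ✓.
At position 4 the labels are {}, so try2 ∨ wait1 is false there. This is the first violation.

4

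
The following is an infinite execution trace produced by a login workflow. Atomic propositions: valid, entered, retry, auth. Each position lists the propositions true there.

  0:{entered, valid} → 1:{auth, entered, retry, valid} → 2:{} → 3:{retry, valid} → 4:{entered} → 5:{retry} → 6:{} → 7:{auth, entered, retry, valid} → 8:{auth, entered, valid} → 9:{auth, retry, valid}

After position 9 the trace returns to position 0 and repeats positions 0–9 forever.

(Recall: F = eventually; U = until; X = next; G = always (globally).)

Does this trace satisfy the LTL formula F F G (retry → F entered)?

F G (retry → F entered) holds at position 0, which is reachable from 0, so F F G (retry → F entered) holds.

Yes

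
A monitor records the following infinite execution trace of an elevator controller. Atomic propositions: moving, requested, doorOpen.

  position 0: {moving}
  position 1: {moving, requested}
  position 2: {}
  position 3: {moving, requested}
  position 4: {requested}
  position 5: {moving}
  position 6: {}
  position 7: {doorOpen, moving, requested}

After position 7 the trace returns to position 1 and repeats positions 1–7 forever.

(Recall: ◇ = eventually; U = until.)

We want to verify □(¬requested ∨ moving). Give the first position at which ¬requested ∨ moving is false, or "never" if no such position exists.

Check ¬requested ∨ moving at each position in order: 0 ✓, 1 ✓, 2 ✓, 3 ✓.
At position 4 the labels are {requested}, so ¬requested ∨ moving is false there. This is the first violation.

4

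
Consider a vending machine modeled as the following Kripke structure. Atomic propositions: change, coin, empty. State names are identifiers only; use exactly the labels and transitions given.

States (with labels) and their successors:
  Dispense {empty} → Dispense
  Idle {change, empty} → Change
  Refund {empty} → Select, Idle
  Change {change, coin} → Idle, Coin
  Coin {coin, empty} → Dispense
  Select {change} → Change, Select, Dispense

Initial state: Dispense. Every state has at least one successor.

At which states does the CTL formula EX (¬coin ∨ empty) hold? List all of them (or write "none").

States satisfying ¬coin ∨ empty: {Dispense, Idle, Refund, Coin, Select}.
States satisfying EX (¬coin ∨ empty): {Dispense, Refund, Change, Coin, Select}.

{Dispense, Refund, Change, Coin, Select}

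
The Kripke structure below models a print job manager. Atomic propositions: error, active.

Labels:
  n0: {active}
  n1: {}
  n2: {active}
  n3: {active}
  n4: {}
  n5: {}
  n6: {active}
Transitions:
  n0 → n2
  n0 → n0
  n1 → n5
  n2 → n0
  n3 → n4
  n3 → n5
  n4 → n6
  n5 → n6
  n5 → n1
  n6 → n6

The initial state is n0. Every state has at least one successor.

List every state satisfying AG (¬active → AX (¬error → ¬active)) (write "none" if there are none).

{n0, n2, n6}

States satisfying ¬active → AX (¬error → ¬active): {n0, n1, n2, n3, n6}.
States satisfying AG (¬active → AX (¬error → ¬active)): {n0, n2, n6}.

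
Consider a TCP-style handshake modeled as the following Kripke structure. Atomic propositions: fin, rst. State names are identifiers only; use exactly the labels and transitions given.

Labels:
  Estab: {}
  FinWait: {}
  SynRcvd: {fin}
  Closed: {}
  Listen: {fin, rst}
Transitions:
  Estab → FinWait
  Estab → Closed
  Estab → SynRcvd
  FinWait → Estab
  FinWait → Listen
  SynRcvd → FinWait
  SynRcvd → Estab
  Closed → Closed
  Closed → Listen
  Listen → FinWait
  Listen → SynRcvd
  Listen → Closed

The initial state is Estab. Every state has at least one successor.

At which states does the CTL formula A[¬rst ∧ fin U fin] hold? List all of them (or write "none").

States satisfying ¬rst ∧ fin: {SynRcvd}.
States satisfying fin: {SynRcvd, Listen}.
States satisfying A[¬rst ∧ fin U fin]: {SynRcvd, Listen}.

{SynRcvd, Listen}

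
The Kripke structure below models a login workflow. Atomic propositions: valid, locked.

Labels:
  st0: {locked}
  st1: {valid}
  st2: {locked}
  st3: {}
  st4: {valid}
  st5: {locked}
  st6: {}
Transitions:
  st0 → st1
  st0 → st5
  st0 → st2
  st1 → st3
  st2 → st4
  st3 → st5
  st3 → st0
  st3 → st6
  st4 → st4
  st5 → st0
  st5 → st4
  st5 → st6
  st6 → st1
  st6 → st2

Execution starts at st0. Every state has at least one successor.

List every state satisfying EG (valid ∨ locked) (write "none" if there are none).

{st0, st2, st4, st5}

States satisfying valid ∨ locked: {st0, st1, st2, st4, st5}.
States satisfying EG (valid ∨ locked): {st0, st2, st4, st5}.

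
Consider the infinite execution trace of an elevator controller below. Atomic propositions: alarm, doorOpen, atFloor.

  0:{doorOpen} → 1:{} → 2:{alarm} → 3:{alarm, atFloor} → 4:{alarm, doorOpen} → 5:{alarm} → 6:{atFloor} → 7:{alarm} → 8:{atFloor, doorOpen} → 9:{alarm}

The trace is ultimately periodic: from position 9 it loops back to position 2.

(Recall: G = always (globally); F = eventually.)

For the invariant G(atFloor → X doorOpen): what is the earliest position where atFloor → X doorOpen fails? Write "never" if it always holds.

6

Check atFloor → X doorOpen at each position in order: 0 ✓, 1 ✓, 2 ✓, 3 ✓, 4 ✓, 5 ✓.
At position 6 the labels are {atFloor} and the next position 7 has {alarm}, so atFloor → X doorOpen is false there. This is the first violation.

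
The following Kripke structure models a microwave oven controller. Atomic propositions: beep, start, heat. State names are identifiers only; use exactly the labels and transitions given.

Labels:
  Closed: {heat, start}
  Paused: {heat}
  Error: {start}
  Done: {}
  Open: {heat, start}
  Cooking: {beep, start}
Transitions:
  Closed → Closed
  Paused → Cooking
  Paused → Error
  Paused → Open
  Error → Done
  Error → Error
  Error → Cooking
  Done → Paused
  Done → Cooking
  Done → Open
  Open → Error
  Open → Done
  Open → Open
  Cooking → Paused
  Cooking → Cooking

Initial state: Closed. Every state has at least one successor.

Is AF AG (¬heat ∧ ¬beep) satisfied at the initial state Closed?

No

States satisfying AG (¬heat ∧ ¬beep): ∅.
States satisfying AF AG (¬heat ∧ ¬beep): ∅.
There is a path from Closed along which AG (¬heat ∧ ¬beep) never holds.
Closed ∉ Sat(AF AG (¬heat ∧ ¬beep)).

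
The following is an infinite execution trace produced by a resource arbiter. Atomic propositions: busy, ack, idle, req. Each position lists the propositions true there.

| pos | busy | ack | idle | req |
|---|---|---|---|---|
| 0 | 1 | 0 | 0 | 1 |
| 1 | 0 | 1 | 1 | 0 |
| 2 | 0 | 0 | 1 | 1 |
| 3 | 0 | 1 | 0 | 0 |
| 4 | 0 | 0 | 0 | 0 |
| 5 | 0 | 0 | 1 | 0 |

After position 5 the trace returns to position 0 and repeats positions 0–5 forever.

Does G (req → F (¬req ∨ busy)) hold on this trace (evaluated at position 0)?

req → F (¬req ∨ busy) holds at every position 0..5, and those are all positions ever visited, so G (req → F (¬req ∨ busy)) holds.
Positions where req holds: 0, 2.
Check F (¬req ∨ busy) at each: 0→ok, 2→ok.

Yes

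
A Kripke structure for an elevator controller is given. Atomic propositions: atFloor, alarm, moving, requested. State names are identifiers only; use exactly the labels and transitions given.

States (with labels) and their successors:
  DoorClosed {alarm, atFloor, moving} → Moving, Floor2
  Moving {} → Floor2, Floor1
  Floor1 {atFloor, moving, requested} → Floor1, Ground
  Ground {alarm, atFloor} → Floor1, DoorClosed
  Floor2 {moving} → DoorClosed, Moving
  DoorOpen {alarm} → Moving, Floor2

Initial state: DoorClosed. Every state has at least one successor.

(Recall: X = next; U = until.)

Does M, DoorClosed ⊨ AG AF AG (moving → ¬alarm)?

States satisfying AF AG (moving → ¬alarm): ∅.
States satisfying AG AF AG (moving → ¬alarm): ∅.
DoorClosed is reachable from DoorClosed and violates AF AG (moving → ¬alarm), so AG fails at DoorClosed.
DoorClosed ∉ Sat(AG AF AG (moving → ¬alarm)).

Violated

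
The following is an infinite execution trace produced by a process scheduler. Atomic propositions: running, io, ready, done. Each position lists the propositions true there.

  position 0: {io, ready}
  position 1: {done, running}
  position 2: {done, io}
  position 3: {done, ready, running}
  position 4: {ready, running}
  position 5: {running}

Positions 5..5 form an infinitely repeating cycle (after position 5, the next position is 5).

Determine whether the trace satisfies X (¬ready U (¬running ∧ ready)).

The position after 0 is 1; ¬ready U (¬running ∧ ready) is false there.

No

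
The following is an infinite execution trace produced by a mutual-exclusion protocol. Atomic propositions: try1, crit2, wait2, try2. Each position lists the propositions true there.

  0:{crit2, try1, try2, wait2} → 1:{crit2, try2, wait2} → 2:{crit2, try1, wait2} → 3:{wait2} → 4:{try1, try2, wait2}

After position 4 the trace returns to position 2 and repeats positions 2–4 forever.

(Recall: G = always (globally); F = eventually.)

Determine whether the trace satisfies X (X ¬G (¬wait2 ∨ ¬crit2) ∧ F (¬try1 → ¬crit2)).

Holds

The position after 0 is 1; X ¬G (¬wait2 ∨ ¬crit2) ∧ F (¬try1 → ¬crit2) is true there.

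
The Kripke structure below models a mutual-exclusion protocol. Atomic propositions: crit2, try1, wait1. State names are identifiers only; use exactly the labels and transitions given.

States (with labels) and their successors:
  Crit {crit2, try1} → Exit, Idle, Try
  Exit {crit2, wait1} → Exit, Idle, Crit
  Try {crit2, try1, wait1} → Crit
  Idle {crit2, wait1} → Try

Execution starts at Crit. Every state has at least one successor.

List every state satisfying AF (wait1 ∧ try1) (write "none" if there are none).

States satisfying wait1 ∧ try1: {Try}.
States satisfying AF (wait1 ∧ try1): {Try, Idle}.

{Try, Idle}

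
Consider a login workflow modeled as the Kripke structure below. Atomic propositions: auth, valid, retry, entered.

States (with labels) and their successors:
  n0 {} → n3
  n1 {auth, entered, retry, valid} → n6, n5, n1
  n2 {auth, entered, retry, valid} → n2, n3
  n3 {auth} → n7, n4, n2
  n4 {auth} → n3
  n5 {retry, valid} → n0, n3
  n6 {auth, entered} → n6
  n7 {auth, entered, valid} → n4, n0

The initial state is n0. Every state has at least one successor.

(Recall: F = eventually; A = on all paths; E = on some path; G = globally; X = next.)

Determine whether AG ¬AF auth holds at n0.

States satisfying ¬AF auth: ∅.
States satisfying AG ¬AF auth: ∅.
n0 is reachable from n0 and violates ¬AF auth, so AG fails at n0.
n0 ∉ Sat(AG ¬AF auth).

Does not hold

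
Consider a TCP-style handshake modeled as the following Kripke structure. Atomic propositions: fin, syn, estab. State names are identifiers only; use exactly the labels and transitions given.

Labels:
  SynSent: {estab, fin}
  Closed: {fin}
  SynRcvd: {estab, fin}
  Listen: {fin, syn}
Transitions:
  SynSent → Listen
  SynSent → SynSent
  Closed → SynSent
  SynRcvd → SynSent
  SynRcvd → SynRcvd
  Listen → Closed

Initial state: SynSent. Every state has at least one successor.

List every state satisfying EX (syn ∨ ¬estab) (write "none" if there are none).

{SynSent, Listen}

States satisfying syn ∨ ¬estab: {Closed, Listen}.
States satisfying EX (syn ∨ ¬estab): {SynSent, Listen}.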